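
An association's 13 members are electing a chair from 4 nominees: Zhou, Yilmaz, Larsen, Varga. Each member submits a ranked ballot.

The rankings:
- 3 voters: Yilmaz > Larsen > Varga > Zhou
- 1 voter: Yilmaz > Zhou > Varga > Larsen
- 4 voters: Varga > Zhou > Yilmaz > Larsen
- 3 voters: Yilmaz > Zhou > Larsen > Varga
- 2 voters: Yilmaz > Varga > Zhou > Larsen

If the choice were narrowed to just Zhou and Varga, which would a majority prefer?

Varga

Ballots ranking Zhou above Varga: 1 + 3 = 4.
Ballots ranking Varga above Zhou: 13 − 4 = 9.
Varga wins the head-to-head 9–4.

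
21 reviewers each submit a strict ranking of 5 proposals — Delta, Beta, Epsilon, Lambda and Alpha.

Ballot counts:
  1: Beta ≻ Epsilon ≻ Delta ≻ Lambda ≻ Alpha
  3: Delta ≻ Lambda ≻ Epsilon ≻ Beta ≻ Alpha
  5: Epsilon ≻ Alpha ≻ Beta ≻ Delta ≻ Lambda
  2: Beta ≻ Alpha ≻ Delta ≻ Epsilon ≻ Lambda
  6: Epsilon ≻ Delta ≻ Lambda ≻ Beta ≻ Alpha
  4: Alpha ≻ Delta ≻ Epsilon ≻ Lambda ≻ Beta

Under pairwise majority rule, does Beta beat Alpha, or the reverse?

Beta

Ballots ranking Beta above Alpha: 1 + 3 + 2 + 6 = 12.
Ballots ranking Alpha above Beta: 21 − 12 = 9.
Beta wins the head-to-head 12–9.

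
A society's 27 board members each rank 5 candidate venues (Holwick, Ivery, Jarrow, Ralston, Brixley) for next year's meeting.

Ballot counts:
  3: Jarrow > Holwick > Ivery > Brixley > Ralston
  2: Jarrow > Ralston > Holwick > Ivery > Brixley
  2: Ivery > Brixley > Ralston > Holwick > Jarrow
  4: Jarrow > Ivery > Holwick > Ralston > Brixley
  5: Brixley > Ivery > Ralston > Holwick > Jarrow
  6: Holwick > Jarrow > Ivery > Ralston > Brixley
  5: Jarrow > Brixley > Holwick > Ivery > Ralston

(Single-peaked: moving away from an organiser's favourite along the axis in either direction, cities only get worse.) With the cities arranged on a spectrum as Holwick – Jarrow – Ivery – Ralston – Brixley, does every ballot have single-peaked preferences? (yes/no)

no

Axis positions: Holwick=1, Jarrow=2, Ivery=3, Ralston=4, Brixley=5.
Cluster 1: ranking walks positions 2-1-3-5-4; Brixley is ranked above Ralston even though Ralston lies between Brixley and the peak Jarrow on the axis — preferences dip and rise again. Not single-peaked.
Cluster 2: ranking walks positions 2-4-1-3-5; Ralston is ranked above Ivery even though Ivery lies between Ralston and the peak Jarrow on the axis — preferences dip and rise again. Not single-peaked.
Cluster 3: ranking walks positions 3-5-4-1-2; Brixley is ranked above Ralston even though Ralston lies between Brixley and the peak Ivery on the axis — preferences dip and rise again. Not single-peaked.
Cluster 4 (peak Jarrow at position 2): ranking walks positions 2-3-1-4-5, expanding outward from the peak — single-peaked.
Cluster 5: ranking walks positions 5-3-4-1-2; Ivery is ranked above Ralston even though Ralston lies between Ivery and the peak Brixley on the axis — preferences dip and rise again. Not single-peaked.
Cluster 6 (peak Holwick at position 1): ranking walks positions 1-2-3-4-5, expanding outward from the peak — single-peaked.
Cluster 7: ranking walks positions 2-5-1-3-4; Brixley is ranked above Ivery even though Ivery lies between Brixley and the peak Jarrow on the axis — preferences dip and rise again. Not single-peaked.
Cluster 1 violates single-peakedness, so the profile is not single-peaked on this axis.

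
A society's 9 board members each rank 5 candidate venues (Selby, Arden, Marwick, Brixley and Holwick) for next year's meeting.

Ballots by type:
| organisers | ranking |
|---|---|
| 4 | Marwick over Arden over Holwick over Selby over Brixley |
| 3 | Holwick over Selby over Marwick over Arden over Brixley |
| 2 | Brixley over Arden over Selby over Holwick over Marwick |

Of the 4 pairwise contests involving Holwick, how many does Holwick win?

Holwick against each rival (9 organisers):
Holwick vs Selby: Holwick, 7–2.
Holwick–Arden: Arden 6–3.
Holwick–Marwick: Holwick 5–4.
Holwick vs Brixley: 7 to 2, Holwick.
Holwick beats Selby, Marwick, Brixley; loses to Arden — 3 pairwise wins.

3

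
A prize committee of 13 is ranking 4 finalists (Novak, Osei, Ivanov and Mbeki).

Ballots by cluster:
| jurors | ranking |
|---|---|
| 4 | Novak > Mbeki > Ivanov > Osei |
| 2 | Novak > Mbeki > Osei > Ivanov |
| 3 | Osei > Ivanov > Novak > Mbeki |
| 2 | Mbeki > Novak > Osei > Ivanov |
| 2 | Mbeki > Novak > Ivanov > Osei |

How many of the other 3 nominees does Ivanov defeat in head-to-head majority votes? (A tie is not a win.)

Ivanov against each rival (13 jurors):
Ivanov vs Novak: 3 to 10, Novak.
Ivanov–Osei: Osei 7–6.
Ivanov vs Mbeki: Mbeki, 10–3.
Ivanov beats no one; loses to Novak, Osei, Mbeki — 0 pairwise wins.

0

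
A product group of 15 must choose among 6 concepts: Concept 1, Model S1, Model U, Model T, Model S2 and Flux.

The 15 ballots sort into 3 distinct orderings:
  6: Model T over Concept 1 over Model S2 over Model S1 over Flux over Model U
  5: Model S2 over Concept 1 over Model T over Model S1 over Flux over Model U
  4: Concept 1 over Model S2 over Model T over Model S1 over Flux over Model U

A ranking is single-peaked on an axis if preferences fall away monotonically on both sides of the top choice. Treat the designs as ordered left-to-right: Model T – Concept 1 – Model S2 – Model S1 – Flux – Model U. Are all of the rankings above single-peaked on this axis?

Axis positions: Model T=1, Concept 1=2, Model S2=3, Model S1=4, Flux=5, Model U=6.
Group 1 (peak Model T at position 1): ranking walks positions 1-2-3-4-5-6, expanding outward from the peak — single-peaked.
Group 2 (peak Model S2 at position 3): ranking walks positions 3-2-1-4-5-6, expanding outward from the peak — single-peaked.
Group 3 (peak Concept 1 at position 2): ranking walks positions 2-3-1-4-5-6, expanding outward from the peak — single-peaked.
Every ranking is single-peaked on this axis.

yes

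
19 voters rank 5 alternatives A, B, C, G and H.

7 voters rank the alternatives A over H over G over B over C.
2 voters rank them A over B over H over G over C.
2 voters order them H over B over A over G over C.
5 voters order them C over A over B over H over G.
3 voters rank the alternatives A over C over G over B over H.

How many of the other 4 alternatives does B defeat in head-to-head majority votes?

B against each rival (19 voters):
B vs A: 2 for B, 17 for A — A by 17–2.
B vs C: 11 to 8, B.
B vs G: 2+2+5 = 9 for B, 10 for G — G by 10–9.
B vs H: 10 to 9, B.
B beats C, H; loses to A, G — 2 pairwise wins.

2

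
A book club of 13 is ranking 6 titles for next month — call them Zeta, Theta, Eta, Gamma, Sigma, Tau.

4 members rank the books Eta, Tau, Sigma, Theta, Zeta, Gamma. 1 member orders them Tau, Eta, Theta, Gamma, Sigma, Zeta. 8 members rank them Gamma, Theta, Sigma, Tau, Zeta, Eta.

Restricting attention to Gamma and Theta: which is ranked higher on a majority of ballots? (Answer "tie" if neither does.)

Gamma

Ballots ranking Gamma above Theta: 8.
Ballots ranking Theta above Gamma: 13 − 8 = 5.
Gamma wins the head-to-head 8–5.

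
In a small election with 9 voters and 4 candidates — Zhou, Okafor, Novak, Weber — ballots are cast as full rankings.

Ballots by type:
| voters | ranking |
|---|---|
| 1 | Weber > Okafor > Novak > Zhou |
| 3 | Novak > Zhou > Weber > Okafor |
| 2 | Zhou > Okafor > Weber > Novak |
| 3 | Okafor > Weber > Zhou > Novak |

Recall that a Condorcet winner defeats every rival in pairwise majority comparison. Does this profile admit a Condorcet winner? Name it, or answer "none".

Pairwise majorities:
Zhou vs Okafor: Zhou preferred on 3+2 = 5 ballots; Zhou wins 5–4.
Zhou vs Novak: 5 to 4, Zhou.
Zhou vs Weber: 3+2 = 5 for Zhou, 4 for Weber — Zhou by 5–4.
Okafor vs Novak: 1+2+3 = 6 for Okafor, 3 for Novak — Okafor by 6–3.
Okafor vs Weber: Okafor preferred on 2+3 = 5 ballots; Okafor wins 5–4.
Novak vs Weber: 3 for Novak, 6 for Weber — Weber by 6–3.
Zhou defeats every rival head-to-head and is the Condorcet winner.

Zhou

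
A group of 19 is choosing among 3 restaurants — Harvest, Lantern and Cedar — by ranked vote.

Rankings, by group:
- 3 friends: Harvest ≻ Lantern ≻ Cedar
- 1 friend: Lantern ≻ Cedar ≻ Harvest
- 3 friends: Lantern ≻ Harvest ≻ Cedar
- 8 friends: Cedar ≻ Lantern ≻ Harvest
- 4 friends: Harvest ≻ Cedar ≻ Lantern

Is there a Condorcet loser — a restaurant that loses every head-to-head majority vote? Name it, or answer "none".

none

Pairwise majorities:
Harvest vs Lantern: 7 to 12, Lantern.
Harvest vs Cedar: Harvest wins 10–9.
Lantern vs Cedar: Cedar wins 12–7.
Each restaurant has at least one pairwise win (Harvest beats Cedar; Lantern beats Harvest; Cedar beats Lantern) — no Condorcet loser.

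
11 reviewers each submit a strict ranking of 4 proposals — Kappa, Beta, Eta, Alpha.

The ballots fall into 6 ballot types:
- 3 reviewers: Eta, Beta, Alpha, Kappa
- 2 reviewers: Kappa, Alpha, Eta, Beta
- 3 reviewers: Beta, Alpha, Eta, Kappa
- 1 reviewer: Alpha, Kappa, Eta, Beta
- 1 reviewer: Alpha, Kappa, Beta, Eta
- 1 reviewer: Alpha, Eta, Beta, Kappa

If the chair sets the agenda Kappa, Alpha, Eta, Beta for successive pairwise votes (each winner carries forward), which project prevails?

Round 1: Kappa vs Alpha — 2–9, Alpha advances.
Round 2: Alpha vs Eta — 8–3, Alpha advances.
Round 3: Alpha vs Beta — 5–6, Beta advances.
The agenda winner is Beta.

Beta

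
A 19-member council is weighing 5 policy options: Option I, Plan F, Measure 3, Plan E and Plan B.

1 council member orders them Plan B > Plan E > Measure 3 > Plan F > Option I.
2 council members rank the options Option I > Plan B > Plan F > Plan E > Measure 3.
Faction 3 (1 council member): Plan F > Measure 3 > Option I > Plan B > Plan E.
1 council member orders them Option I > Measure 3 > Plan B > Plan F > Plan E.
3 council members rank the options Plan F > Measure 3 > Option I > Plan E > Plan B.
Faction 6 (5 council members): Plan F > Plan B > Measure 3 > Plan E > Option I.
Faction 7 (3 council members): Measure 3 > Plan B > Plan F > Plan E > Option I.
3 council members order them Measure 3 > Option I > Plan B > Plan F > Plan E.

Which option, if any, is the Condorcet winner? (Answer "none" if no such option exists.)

none

Head-to-head results (19 council members):
Option I vs Plan F: 2+1+3 = 6 for Option I, 13 for Plan F — Plan F by 13–6.
Option I vs Measure 3: Option I is ranked higher on 2+1 = 3 ballots, Measure 3 on 16. Measure 3 wins 16–3.
Option I vs Plan E: Option I wins 10–9.
Option I vs Plan B: 10 to 9, Option I.
Plan F vs Measure 3: Plan F wins 11–8.
Plan F vs Plan E: Plan F, 18–1.
Plan F vs Plan B: 9 to 10, Plan B.
Measure 3 vs Plan E: Measure 3, 16–3.
Measure 3–Plan B: Measure 3 11–8.
Plan E vs Plan B: 3 to 16, Plan B.
Every option loses at least once (Option I loses to Plan F; Plan F loses to Plan B; Measure 3 loses to Plan F; Plan E loses to Option I; Plan B loses to Option I). The majority relation contains the cycle Option I > Plan B > Plan F > Option I, so there is no Condorcet winner.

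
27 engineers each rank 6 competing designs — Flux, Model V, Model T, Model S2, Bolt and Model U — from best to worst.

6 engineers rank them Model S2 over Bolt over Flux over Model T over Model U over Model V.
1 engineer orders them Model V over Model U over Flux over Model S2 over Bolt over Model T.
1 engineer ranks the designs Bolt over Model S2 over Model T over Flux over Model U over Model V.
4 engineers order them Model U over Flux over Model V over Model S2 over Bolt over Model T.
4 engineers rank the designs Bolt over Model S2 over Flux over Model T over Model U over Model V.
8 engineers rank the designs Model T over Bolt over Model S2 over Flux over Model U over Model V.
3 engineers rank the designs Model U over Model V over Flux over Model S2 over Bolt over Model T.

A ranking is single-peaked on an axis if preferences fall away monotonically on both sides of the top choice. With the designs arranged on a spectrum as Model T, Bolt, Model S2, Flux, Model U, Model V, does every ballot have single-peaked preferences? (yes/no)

Axis positions: Model T=1, Bolt=2, Model S2=3, Flux=4, Model U=5, Model V=6.
Ballot type 1 (peak Model S2 at position 3): ranking walks positions 3-2-4-1-5-6, expanding outward from the peak — single-peaked.
Ballot type 2 (peak Model V at position 6): ranking walks positions 6-5-4-3-2-1, expanding outward from the peak — single-peaked.
Ballot type 3 (peak Bolt at position 2): ranking walks positions 2-3-1-4-5-6, expanding outward from the peak — single-peaked.
Ballot type 4 (peak Model U at position 5): ranking walks positions 5-4-6-3-2-1, expanding outward from the peak — single-peaked.
Ballot type 5 (peak Bolt at position 2): ranking walks positions 2-3-4-1-5-6, expanding outward from the peak — single-peaked.
Ballot type 6 (peak Model T at position 1): ranking walks positions 1-2-3-4-5-6, expanding outward from the peak — single-peaked.
Ballot type 7 (peak Model U at position 5): ranking walks positions 5-6-4-3-2-1, expanding outward from the peak — single-peaked.
Every ranking is single-peaked on this axis.

yes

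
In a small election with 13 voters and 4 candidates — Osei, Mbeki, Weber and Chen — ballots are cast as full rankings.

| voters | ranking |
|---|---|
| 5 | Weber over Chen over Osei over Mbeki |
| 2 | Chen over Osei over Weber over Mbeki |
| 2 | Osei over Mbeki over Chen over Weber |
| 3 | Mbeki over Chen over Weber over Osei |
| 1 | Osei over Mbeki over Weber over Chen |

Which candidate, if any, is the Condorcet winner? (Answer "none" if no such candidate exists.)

Chen

Pairwise majorities:
Osei vs Mbeki: Osei, 10–3.
Osei vs Weber: Weber, 8–5.
Osei–Chen: Chen 10–3.
Mbeki–Weber: Weber 7–6.
Mbeki vs Chen: Chen wins 7–6.
Weber–Chen: Chen 7–6.
Chen wins every pairwise contest, so Chen is the Condorcet winner.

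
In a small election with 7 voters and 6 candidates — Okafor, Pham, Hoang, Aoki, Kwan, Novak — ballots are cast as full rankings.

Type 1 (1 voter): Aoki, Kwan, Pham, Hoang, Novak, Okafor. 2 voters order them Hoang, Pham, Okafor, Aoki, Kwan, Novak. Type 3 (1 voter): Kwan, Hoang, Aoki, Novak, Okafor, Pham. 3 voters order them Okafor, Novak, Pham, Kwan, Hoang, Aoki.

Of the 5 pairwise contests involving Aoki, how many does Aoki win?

Aoki against each rival (7 voters):
Aoki vs Okafor: 2 to 5, Okafor.
Aoki–Pham: Pham 5–2.
Aoki–Hoang: Hoang 6–1.
Aoki vs Kwan: 3 to 4, Kwan.
Aoki vs Novak: Aoki, 4–3.
Aoki beats Novak; loses to Okafor, Pham, Hoang, Kwan — 1 pairwise win.

1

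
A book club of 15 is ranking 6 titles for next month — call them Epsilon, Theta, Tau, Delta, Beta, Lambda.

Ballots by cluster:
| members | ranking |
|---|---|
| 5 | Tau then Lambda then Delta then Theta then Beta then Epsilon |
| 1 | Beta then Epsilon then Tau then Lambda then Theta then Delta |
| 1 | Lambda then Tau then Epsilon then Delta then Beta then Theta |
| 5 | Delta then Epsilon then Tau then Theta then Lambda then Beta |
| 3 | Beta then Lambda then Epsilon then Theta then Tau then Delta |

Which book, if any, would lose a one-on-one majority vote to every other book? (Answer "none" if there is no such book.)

none

Head-to-head results (15 members):
Epsilon vs Theta: Epsilon preferred on 1+1+5+3 = 10 ballots; Epsilon wins 10–5.
Epsilon vs Tau: Epsilon, 9–6.
Epsilon–Delta: Delta 10–5.
Epsilon vs Beta: Beta wins 9–6.
Epsilon vs Lambda: Epsilon is ranked higher on 1+5 = 6 ballots, Lambda on 9. Lambda wins 9–6.
Theta vs Tau: Tau wins 12–3.
Theta vs Delta: 4 to 11, Delta.
Theta–Beta: Theta 10–5.
Theta vs Lambda: 5 for Theta, 10 for Lambda — Lambda by 10–5.
Tau–Delta: Tau 10–5.
Tau vs Beta: Tau wins 11–4.
Tau vs Lambda: Tau, 11–4.
Delta vs Beta: Delta, 11–4.
Delta vs Lambda: 5 to 10, Lambda.
Beta vs Lambda: 1+3 = 4 for Beta, 11 for Lambda — Lambda by 11–4.
No book is winless: Epsilon beats Theta; Theta beats Beta; Tau beats Theta; Delta beats Epsilon; Beta beats Epsilon; Lambda beats Epsilon. There is no Condorcet loser.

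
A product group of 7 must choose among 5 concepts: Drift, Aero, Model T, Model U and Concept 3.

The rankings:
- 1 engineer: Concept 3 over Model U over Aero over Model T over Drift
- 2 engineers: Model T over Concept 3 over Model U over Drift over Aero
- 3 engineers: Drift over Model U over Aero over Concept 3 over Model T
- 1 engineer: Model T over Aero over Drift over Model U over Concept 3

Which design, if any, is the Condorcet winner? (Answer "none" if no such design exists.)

Head-to-head results (7 engineers):
Drift vs Aero: Drift wins 5–2.
Drift vs Model T: Model T wins 4–3.
Drift vs Model U: Drift wins 4–3.
Drift vs Concept 3: Drift wins 4–3.
Aero vs Model T: Aero, 4–3.
Aero vs Model U: Model U wins 6–1.
Aero vs Concept 3: Aero, 4–3.
Model T vs Model U: Model U, 4–3.
Model T vs Concept 3: Concept 3 wins 4–3.
Model U vs Concept 3: Model U, 4–3.
Each design drops at least one matchup (Drift loses to Model T; Aero loses to Drift; Model T loses to Aero; Model U loses to Drift; Concept 3 loses to Drift); the cycle Drift → Aero → Model T → Drift rules out a Condorcet winner.

none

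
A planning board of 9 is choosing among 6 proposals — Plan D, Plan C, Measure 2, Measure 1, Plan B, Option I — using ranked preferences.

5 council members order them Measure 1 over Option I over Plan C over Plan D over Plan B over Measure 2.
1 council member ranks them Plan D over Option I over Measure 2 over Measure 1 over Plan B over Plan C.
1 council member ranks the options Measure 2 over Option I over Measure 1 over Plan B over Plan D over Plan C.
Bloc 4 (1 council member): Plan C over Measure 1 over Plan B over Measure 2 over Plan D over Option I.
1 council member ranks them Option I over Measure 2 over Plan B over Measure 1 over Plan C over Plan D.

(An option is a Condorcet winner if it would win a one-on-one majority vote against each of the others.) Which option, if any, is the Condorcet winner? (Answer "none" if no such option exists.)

Head-to-head results (9 council members):
Plan D vs Plan C: 1+1 = 2 for Plan D, 7 for Plan C — Plan C by 7–2.
Plan D vs Measure 2: Plan D preferred on 5+1 = 6 ballots; Plan D wins 6–3.
Plan D vs Measure 1: Plan D is ranked higher on 1 ballot, Measure 1 on 8. Measure 1 wins 8–1.
Plan D vs Plan B: 6 to 3, Plan D.
Plan D vs Option I: Plan D is ranked higher on 1+1 = 2 ballots, Option I on 7. Option I wins 7–2.
Plan C vs Measure 2: 5+1 = 6 for Plan C, 3 for Measure 2 — Plan C by 6–3.
Plan C vs Measure 1: Plan C preferred on 1 ballot; Measure 1 wins 8–1.
Plan C vs Plan B: 6 to 3, Plan C.
Plan C vs Option I: 1 for Plan C, 8 for Option I — Option I by 8–1.
Measure 2 vs Measure 1: Measure 2 preferred on 1+1+1 = 3 ballots; Measure 1 wins 6–3.
Measure 2 vs Plan B: 1+1+1 = 3 for Measure 2, 6 for Plan B — Plan B by 6–3.
Measure 2 vs Option I: Measure 2 is ranked higher on 1+1 = 2 ballots, Option I on 7. Option I wins 7–2.
Measure 1 vs Plan B: 8 to 1, Measure 1.
Measure 1 vs Option I: Measure 1 is ranked higher on 5+1 = 6 ballots, Option I on 3. Measure 1 wins 6–3.
Plan B vs Option I: 1 for Plan B, 8 for Option I — Option I by 8–1.
Measure 1 wins every pairwise contest, so Measure 1 is the Condorcet winner.

Measure 1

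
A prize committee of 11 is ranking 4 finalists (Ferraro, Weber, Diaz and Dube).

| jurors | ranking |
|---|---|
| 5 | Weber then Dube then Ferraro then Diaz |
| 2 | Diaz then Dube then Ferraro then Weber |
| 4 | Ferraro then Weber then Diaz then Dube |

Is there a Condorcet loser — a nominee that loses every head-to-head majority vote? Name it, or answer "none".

none

Pairwise majorities:
Ferraro vs Weber: Ferraro preferred on 2+4 = 6 ballots; Ferraro wins 6–5.
Ferraro vs Diaz: Ferraro wins 9–2.
Ferraro vs Dube: Dube, 7–4.
Weber vs Diaz: Weber wins 9–2.
Weber vs Dube: 9 to 2, Weber.
Diaz vs Dube: Diaz, 6–5.
Every nominee wins at least one matchup (Ferraro beats Weber; Weber beats Diaz; Diaz beats Dube; Dube beats Ferraro), so there is no Condorcet loser.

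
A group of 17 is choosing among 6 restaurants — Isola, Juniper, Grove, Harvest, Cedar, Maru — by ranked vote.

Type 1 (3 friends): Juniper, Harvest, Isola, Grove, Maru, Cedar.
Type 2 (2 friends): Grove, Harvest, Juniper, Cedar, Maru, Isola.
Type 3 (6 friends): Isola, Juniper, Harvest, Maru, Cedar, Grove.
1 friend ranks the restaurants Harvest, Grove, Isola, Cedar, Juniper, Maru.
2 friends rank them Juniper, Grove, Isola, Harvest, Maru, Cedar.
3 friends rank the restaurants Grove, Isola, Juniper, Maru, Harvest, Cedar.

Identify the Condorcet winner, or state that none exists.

Head-to-head results (17 friends):
Isola vs Juniper: Isola, 10–7.
Isola vs Grove: Isola preferred on 3+6 = 9 ballots; Isola wins 9–8.
Isola vs Harvest: 6+2+3 = 11 for Isola, 6 for Harvest — Isola by 11–6.
Isola vs Cedar: Isola wins 15–2.
Isola vs Maru: Isola preferred on 3+6+1+2+3 = 15 ballots; Isola wins 15–2.
Juniper vs Grove: 3+6+2 = 11 for Juniper, 6 for Grove — Juniper by 11–6.
Juniper vs Harvest: Juniper wins 14–3.
Juniper vs Cedar: Juniper wins 16–1.
Juniper–Maru: Juniper 17–0.
Grove vs Harvest: Grove preferred on 2+2+3 = 7 ballots; Harvest wins 10–7.
Grove vs Cedar: 3+2+1+2+3 = 11 for Grove, 6 for Cedar — Grove by 11–6.
Grove vs Maru: 11 to 6, Grove.
Harvest vs Cedar: 3+2+6+1+2+3 = 17 for Harvest, 0 for Cedar — Harvest by 17–0.
Harvest vs Maru: 3+2+6+1+2 = 14 for Harvest, 3 for Maru — Harvest by 14–3.
Cedar vs Maru: Cedar is ranked higher on 2+1 = 3 ballots, Maru on 14. Maru wins 14–3.
Isola beats each of Juniper, Grove, Harvest, Cedar, Maru — Isola is the Condorcet winner.

Isola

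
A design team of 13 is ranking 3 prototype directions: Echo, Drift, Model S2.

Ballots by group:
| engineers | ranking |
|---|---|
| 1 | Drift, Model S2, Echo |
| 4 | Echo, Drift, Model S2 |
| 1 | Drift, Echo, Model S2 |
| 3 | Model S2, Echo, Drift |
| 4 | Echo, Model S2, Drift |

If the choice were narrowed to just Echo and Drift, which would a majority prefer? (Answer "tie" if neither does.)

Ballots ranking Echo above Drift: 4 + 3 + 4 = 11.
Ballots ranking Drift above Echo: 13 − 11 = 2.
Echo wins the head-to-head 11–2.

Echo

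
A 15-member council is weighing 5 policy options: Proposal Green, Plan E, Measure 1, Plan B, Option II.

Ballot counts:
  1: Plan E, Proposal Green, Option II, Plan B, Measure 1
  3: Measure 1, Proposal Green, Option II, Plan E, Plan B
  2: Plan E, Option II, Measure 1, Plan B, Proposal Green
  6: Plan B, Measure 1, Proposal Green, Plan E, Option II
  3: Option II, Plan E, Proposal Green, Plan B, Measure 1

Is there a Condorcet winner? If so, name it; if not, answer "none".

none

Head-to-head results (15 council members):
Proposal Green vs Plan E: Proposal Green, 9–6.
Proposal Green vs Measure 1: 4 to 11, Measure 1.
Proposal Green vs Plan B: Plan B wins 8–7.
Proposal Green vs Option II: 1+3+6 = 10 for Proposal Green, 5 for Option II — Proposal Green by 10–5.
Plan E vs Measure 1: 6 to 9, Measure 1.
Plan E vs Plan B: Plan E wins 9–6.
Plan E vs Option II: 1+2+6 = 9 for Plan E, 6 for Option II — Plan E by 9–6.
Measure 1 vs Plan B: 5 to 10, Plan B.
Measure 1 vs Option II: Measure 1 wins 9–6.
Plan B vs Option II: Plan B is ranked higher on 6 ballots, Option II on 9. Option II wins 9–6.
Every option loses at least once (Proposal Green loses to Measure 1; Plan E loses to Proposal Green; Measure 1 loses to Plan B; Plan B loses to Plan E; Option II loses to Proposal Green). The majority relation contains the cycle Proposal Green → Plan E → Plan B → Proposal Green, so there is no Condorcet winner.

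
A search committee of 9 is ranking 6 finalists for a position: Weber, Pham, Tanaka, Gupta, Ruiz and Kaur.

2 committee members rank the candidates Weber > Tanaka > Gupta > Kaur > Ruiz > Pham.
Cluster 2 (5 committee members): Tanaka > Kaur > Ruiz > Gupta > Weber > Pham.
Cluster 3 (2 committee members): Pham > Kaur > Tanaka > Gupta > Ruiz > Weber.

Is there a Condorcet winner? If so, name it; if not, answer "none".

Tanaka

Check each pair by majority over 9 ballots:
Weber vs Pham: Weber wins 7–2.
Weber vs Tanaka: Tanaka wins 7–2.
Weber vs Gupta: Gupta wins 7–2.
Weber vs Ruiz: Ruiz wins 7–2.
Weber vs Kaur: Kaur, 7–2.
Pham vs Tanaka: Tanaka wins 7–2.
Pham vs Gupta: Gupta wins 7–2.
Pham vs Ruiz: Ruiz wins 7–2.
Pham–Kaur: Kaur 7–2.
Tanaka vs Gupta: Tanaka wins 9–0.
Tanaka vs Ruiz: Tanaka wins 9–0.
Tanaka vs Kaur: Tanaka wins 7–2.
Gupta vs Ruiz: Ruiz wins 5–4.
Gupta vs Kaur: Kaur wins 7–2.
Ruiz vs Kaur: Kaur, 9–0.
Tanaka defeats every rival head-to-head and is the Condorcet winner.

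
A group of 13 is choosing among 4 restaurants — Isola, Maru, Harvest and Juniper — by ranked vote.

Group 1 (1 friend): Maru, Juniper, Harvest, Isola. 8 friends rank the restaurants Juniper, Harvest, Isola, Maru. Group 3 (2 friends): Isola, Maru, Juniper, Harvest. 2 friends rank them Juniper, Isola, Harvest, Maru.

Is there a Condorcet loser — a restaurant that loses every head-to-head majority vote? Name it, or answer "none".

Maru

Pairwise majorities:
Isola vs Maru: Isola, 12–1.
Isola vs Harvest: Harvest, 9–4.
Isola vs Juniper: Isola preferred on 2 ballots; Juniper wins 11–2.
Maru vs Harvest: 3 to 10, Harvest.
Maru–Juniper: Juniper 10–3.
Harvest vs Juniper: Juniper, 13–0.
Only Maru has no wins; Maru is the Condorcet loser.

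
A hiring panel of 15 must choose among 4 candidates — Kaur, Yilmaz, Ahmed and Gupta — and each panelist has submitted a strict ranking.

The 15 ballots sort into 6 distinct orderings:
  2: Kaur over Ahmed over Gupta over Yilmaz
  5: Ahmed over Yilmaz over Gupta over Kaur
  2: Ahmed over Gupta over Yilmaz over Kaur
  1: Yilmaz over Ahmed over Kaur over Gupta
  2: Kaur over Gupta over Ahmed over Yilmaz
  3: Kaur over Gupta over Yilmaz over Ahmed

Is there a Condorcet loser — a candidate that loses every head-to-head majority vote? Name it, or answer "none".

none

Pairwise majorities:
Kaur vs Yilmaz: 7 to 8, Yilmaz.
Kaur vs Ahmed: 7 to 8, Ahmed.
Kaur vs Gupta: Kaur is ranked higher on 2+1+2+3 = 8 ballots, Gupta on 7. Kaur wins 8–7.
Yilmaz–Ahmed: Ahmed 11–4.
Yilmaz vs Gupta: Gupta, 9–6.
Ahmed–Gupta: Ahmed 10–5.
Every candidate wins at least one matchup (Kaur beats Gupta; Yilmaz beats Kaur; Ahmed beats Kaur; Gupta beats Yilmaz), so there is no Condorcet loser.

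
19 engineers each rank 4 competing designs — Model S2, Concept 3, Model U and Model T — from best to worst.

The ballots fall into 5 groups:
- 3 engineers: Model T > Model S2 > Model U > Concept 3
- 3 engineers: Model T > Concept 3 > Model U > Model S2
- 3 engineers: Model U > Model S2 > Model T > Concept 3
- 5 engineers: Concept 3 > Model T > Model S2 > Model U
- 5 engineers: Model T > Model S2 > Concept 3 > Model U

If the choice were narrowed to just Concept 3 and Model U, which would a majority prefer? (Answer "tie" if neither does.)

Concept 3

Ballots ranking Concept 3 above Model U: 3 + 5 + 5 = 13.
Ballots ranking Model U above Concept 3: 19 − 13 = 6.
Concept 3 wins the head-to-head 13–6.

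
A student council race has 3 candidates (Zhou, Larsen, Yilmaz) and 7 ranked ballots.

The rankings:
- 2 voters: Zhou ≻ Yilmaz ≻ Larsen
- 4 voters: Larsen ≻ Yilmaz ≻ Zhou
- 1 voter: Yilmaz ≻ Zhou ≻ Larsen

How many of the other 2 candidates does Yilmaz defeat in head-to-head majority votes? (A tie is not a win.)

1

Yilmaz against each rival (7 voters):
Yilmaz vs Zhou: Yilmaz wins 5–2.
Yilmaz vs Larsen: Larsen, 4–3.
Yilmaz beats Zhou; loses to Larsen — 1 pairwise win.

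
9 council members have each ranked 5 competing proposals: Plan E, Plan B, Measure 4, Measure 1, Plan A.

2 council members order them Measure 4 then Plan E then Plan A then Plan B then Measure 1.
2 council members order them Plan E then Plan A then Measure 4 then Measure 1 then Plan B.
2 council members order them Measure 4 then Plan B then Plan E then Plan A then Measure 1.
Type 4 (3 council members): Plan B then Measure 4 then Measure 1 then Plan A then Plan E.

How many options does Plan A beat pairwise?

1

Plan A against each rival (9 council members):
Plan A vs Plan E: 3 to 6, Plan E.
Plan A vs Plan B: Plan B, 5–4.
Plan A vs Measure 4: 2 to 7, Measure 4.
Plan A vs Measure 1: Plan A preferred on 2+2+2 = 6 ballots; Plan A wins 6–3.
Plan A beats Measure 1; loses to Plan E, Plan B, Measure 4 — 1 pairwise win.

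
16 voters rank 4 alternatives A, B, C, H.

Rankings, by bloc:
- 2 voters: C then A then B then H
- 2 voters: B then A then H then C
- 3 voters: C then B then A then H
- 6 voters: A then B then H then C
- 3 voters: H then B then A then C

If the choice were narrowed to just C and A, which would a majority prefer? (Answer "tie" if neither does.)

A

Ballots ranking C above A: 2 + 3 = 5.
Ballots ranking A above C: 16 − 5 = 11.
A wins the head-to-head 11–5.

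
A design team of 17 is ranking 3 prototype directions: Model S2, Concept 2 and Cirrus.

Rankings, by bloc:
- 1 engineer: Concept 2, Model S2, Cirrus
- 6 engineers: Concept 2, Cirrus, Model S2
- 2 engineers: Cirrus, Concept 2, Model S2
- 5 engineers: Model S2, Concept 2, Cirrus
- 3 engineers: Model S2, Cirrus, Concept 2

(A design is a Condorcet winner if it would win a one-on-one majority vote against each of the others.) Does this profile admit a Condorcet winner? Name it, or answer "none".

Concept 2

Pairwise majorities:
Model S2 vs Concept 2: 8 to 9, Concept 2.
Model S2 vs Cirrus: Model S2 is ranked higher on 1+5+3 = 9 ballots, Cirrus on 8. Model S2 wins 9–8.
Concept 2 vs Cirrus: 12 to 5, Concept 2.
Concept 2 defeats every rival head-to-head and is the Condorcet winner.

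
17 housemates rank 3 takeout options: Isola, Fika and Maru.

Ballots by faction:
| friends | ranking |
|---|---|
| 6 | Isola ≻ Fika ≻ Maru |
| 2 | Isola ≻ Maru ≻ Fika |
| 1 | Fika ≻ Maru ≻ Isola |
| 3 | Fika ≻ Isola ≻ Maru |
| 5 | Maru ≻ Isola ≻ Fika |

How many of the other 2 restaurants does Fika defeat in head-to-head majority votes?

Fika against each rival (17 friends):
Fika vs Isola: Fika is ranked higher on 1+3 = 4 ballots, Isola on 13. Isola wins 13–4.
Fika–Maru: Fika 10–7.
Fika beats Maru; loses to Isola — 1 pairwise win.

1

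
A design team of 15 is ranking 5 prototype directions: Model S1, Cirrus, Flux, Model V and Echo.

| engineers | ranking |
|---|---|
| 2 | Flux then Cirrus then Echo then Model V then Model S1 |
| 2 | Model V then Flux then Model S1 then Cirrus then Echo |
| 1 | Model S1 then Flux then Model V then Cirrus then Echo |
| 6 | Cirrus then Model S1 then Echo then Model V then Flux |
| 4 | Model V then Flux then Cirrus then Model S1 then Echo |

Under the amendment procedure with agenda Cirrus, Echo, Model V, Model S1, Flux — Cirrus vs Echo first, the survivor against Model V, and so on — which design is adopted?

Flux

Round 1: Cirrus vs Echo — 15–0, Cirrus advances.
Round 2: Cirrus vs Model V — 8–7, Cirrus advances.
Round 3: Cirrus vs Model S1 — 12–3, Cirrus advances.
Round 4: Cirrus vs Flux — 6–9, Flux advances.
The agenda winner is Flux.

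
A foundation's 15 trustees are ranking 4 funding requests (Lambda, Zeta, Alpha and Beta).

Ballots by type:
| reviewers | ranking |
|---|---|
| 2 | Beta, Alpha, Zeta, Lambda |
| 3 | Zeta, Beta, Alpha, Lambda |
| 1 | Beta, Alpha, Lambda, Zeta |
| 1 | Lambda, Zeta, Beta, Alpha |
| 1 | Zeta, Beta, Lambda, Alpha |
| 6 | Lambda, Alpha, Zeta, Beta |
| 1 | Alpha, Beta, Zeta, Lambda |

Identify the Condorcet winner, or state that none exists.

none

Head-to-head results (15 reviewers):
Lambda vs Zeta: 1+1+6 = 8 for Lambda, 7 for Zeta — Lambda by 8–7.
Lambda vs Alpha: Lambda wins 8–7.
Lambda vs Beta: Beta wins 8–7.
Zeta vs Alpha: Alpha wins 10–5.
Zeta vs Beta: 11 to 4, Zeta.
Alpha vs Beta: Alpha preferred on 6+1 = 7 ballots; Beta wins 8–7.
Every project loses at least once (Lambda loses to Beta; Zeta loses to Lambda; Alpha loses to Lambda; Beta loses to Zeta). The majority relation contains the cycle Lambda > Zeta > Beta > Lambda, so there is no Condorcet winner.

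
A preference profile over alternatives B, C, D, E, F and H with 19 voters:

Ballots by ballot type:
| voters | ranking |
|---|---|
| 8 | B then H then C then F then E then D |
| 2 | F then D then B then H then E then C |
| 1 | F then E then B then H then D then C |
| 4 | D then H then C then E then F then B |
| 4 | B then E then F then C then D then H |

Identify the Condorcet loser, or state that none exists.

Pairwise majorities:
B vs C: B is ranked higher on 8+2+1+4 = 15 ballots, C on 4. B wins 15–4.
B vs D: B wins 13–6.
B vs E: B preferred on 8+2+4 = 14 ballots; B wins 14–5.
B vs F: B, 12–7.
B vs H: 15 to 4, B.
C vs D: C preferred on 8+4 = 12 ballots; C wins 12–7.
C vs E: C wins 12–7.
C–F: C 12–7.
C vs H: 4 to 15, H.
D–E: E 13–6.
D–F: F 15–4.
D vs H: D is ranked higher on 2+4+4 = 10 ballots, H on 9. D wins 10–9.
E vs F: 4+4 = 8 for E, 11 for F — F by 11–8.
E vs H: 5 to 14, H.
F–H: H 12–7.
Every alternative wins at least one matchup (B beats C; C beats D; D beats H; E beats D; F beats D; H beats C), so there is no Condorcet loser.

none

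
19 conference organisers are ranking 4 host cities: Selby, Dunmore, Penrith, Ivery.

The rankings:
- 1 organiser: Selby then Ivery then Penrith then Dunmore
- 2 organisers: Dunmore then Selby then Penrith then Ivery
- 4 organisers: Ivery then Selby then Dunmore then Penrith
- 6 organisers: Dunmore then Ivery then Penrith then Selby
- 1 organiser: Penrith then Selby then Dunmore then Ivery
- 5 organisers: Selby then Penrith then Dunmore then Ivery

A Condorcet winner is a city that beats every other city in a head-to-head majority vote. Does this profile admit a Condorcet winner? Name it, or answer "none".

Check each pair by majority over 19 ballots:
Selby vs Dunmore: Selby, 11–8.
Selby–Penrith: Selby 12–7.
Selby vs Ivery: Ivery wins 10–9.
Dunmore vs Penrith: Dunmore wins 12–7.
Dunmore vs Ivery: Dunmore wins 14–5.
Penrith–Ivery: Ivery 11–8.
No city is unbeaten: Selby loses to Ivery; Dunmore loses to Selby; Penrith loses to Selby; Ivery loses to Dunmore. In particular Selby beats Dunmore beats Ivery beats Selby is a majority cycle — no Condorcet winner exists.

none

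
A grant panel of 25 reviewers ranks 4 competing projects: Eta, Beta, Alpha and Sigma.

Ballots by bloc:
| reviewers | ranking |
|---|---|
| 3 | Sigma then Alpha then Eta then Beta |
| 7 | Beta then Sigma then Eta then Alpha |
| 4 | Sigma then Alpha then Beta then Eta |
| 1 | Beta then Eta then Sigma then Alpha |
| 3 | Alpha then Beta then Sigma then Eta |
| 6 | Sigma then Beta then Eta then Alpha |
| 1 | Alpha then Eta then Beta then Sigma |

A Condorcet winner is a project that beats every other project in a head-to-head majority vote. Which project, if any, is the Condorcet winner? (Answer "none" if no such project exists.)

Sigma

Check each pair by majority over 25 ballots:
Eta vs Beta: Beta wins 21–4.
Eta vs Alpha: Eta, 14–11.
Eta vs Sigma: 1+1 = 2 for Eta, 23 for Sigma — Sigma by 23–2.
Beta vs Alpha: Beta preferred on 7+1+6 = 14 ballots; Beta wins 14–11.
Beta vs Sigma: Sigma wins 13–12.
Alpha vs Sigma: Sigma wins 21–4.
Sigma wins every pairwise contest, so Sigma is the Condorcet winner.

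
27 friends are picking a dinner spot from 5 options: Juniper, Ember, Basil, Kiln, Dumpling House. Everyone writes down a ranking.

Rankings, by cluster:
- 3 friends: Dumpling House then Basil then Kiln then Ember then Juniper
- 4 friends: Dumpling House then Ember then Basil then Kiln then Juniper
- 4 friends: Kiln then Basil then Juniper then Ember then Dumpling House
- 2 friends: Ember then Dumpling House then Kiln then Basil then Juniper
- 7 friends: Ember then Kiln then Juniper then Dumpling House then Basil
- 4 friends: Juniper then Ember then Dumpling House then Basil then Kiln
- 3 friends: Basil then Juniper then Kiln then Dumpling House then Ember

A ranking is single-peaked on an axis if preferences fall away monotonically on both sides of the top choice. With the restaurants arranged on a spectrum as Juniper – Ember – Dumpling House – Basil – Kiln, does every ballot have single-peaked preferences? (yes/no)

no

Axis positions: Juniper=1, Ember=2, Dumpling House=3, Basil=4, Kiln=5.
Cluster 1 (peak Dumpling House at position 3): ranking walks positions 3-4-5-2-1, expanding outward from the peak — single-peaked.
Cluster 2 (peak Dumpling House at position 3): ranking walks positions 3-2-4-5-1, expanding outward from the peak — single-peaked.
Cluster 3: ranking walks positions 5-4-1-2-3; Juniper is ranked above Dumpling House even though Dumpling House lies between Juniper and the peak Kiln on the axis — preferences dip and rise again. Not single-peaked.
Cluster 4: ranking walks positions 2-3-5-4-1; Kiln is ranked above Basil even though Basil lies between Kiln and the peak Ember on the axis — preferences dip and rise again. Not single-peaked.
Cluster 5: ranking walks positions 2-5-1-3-4; Kiln is ranked above Dumpling House even though Dumpling House lies between Kiln and the peak Ember on the axis — preferences dip and rise again. Not single-peaked.
Cluster 6 (peak Juniper at position 1): ranking walks positions 1-2-3-4-5, expanding outward from the peak — single-peaked.
Cluster 7: ranking walks positions 4-1-5-3-2; Juniper is ranked above Dumpling House even though Dumpling House lies between Juniper and the peak Basil on the axis — preferences dip and rise again. Not single-peaked.
Cluster 3 violates single-peakedness, so the profile is not single-peaked on this axis.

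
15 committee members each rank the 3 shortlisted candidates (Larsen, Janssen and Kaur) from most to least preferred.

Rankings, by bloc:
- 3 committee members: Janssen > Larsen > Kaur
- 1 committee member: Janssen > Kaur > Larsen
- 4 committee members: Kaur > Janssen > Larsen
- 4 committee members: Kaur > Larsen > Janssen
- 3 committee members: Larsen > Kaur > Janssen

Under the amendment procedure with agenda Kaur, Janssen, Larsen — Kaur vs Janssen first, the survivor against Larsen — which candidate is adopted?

Round 1: Kaur vs Janssen — 11–4, Kaur advances.
Round 2: Kaur vs Larsen — 9–6, Kaur advances.
The agenda winner is Kaur.

Kaur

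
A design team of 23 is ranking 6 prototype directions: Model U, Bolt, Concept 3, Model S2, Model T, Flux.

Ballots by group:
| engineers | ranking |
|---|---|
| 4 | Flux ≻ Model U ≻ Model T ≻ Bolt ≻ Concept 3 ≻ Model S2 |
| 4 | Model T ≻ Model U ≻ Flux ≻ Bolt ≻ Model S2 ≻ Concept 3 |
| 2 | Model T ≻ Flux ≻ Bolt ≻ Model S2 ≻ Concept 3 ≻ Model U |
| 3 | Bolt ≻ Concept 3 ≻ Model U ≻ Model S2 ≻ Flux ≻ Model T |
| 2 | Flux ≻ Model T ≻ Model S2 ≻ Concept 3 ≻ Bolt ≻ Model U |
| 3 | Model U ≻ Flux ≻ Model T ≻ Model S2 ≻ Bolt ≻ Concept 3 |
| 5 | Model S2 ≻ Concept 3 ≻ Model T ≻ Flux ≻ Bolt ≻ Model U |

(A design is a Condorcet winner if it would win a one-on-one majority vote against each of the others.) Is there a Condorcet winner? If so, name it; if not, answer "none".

Check each pair by majority over 23 ballots:
Model U vs Bolt: Bolt, 12–11.
Model U–Concept 3: Concept 3 12–11.
Model U vs Model S2: Model U, 14–9.
Model U vs Model T: Model T wins 13–10.
Model U vs Flux: Flux wins 13–10.
Bolt–Concept 3: Bolt 16–7.
Bolt vs Model S2: Bolt wins 13–10.
Bolt–Model T: Model T 20–3.
Bolt vs Flux: Flux, 20–3.
Concept 3 vs Model S2: Model S2 wins 16–7.
Concept 3 vs Model T: Model T wins 15–8.
Concept 3–Flux: Flux 15–8.
Model S2 vs Model T: Model T, 15–8.
Model S2 vs Flux: Flux, 15–8.
Model T–Flux: Flux 12–11.
Flux wins every pairwise contest, so Flux is the Condorcet winner.

Flux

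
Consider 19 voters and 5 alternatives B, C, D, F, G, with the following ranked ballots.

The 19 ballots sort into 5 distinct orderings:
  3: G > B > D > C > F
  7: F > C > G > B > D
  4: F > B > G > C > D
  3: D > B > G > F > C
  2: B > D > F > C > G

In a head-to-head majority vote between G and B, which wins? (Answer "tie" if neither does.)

G

Ballots ranking G above B: 3 + 7 = 10.
Ballots ranking B above G: 19 − 10 = 9.
G wins the head-to-head 10–9.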